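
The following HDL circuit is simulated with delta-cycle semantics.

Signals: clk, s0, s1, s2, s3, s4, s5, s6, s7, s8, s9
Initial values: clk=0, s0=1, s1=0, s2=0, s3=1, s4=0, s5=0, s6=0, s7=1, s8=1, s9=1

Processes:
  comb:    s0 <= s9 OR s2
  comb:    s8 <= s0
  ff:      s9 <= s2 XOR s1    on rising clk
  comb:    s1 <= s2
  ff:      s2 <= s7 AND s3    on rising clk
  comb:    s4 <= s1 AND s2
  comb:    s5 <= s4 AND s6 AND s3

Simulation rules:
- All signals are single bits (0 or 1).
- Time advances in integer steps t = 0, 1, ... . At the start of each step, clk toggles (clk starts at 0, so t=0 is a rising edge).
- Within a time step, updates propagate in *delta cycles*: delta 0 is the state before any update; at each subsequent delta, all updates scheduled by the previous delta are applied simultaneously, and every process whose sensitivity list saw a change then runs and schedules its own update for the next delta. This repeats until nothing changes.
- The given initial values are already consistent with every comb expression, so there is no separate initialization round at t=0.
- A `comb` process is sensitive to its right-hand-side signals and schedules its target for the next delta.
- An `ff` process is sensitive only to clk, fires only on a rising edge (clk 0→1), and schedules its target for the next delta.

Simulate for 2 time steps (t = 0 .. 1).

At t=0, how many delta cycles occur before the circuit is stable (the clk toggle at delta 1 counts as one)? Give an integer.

[bits: s5,s0,clk,s8,s9,s6,s3,s1,s7,s2,s4]
t=0: Δ0=01011010100 Δ1=01111010100 Δ2=01110010110 Δ3=01110011110 Δ4=01110011111 | 4Δ
t=1: Δ0=01110011111 Δ1=01010011111 | 1Δ

4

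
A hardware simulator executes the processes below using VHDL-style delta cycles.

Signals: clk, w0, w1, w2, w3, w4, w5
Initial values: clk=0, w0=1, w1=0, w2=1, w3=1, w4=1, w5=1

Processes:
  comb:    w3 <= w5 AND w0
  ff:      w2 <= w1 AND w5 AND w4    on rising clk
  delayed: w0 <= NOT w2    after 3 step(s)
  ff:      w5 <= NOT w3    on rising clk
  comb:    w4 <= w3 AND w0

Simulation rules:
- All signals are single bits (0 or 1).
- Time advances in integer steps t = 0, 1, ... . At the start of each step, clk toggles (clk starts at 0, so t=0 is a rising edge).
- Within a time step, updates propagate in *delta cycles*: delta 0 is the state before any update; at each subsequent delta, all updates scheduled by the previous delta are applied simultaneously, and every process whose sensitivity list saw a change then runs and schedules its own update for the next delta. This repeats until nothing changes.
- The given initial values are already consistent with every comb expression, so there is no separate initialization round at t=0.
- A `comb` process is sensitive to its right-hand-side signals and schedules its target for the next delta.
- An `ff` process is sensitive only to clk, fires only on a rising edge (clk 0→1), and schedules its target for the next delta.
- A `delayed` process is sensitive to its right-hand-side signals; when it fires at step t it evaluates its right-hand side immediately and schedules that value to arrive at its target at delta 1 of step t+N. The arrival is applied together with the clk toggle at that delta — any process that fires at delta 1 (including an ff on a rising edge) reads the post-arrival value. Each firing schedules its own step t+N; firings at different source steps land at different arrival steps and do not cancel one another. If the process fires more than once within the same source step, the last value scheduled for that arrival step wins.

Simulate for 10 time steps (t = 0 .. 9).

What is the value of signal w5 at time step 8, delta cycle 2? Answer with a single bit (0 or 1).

t0.Δ0 w1=0 w2=1 clk=0 w0=1 w3=1 w4=1 w5=1
t0.Δ1 w1=0 w2=1 clk=1 w0=1 w3=1 w4=1 w5=1
t0.Δ2 w1=0 w2=0 clk=1 w0=1 w3=1 w4=1 w5=0
t0.Δ3 w1=0 w2=0 clk=1 w0=1 w3=0 w4=1 w5=0
t0.Δ4 w1=0 w2=0 clk=1 w0=1 w3=0 w4=0 w5=0
t1.Δ0 w1=0 w2=0 clk=1 w0=1 w3=0 w4=0 w5=0
t1.Δ1 w1=0 w2=0 clk=0 w0=1 w3=0 w4=0 w5=0
t2.Δ0 w1=0 w2=0 clk=0 w0=1 w3=0 w4=0 w5=0
t2.Δ1 w1=0 w2=0 clk=1 w0=1 w3=0 w4=0 w5=0
t2.Δ2 w1=0 w2=0 clk=1 w0=1 w3=0 w4=0 w5=1
t2.Δ3 w1=0 w2=0 clk=1 w0=1 w3=1 w4=0 w5=1
t2.Δ4 w1=0 w2=0 clk=1 w0=1 w3=1 w4=1 w5=1
t3.Δ0 w1=0 w2=0 clk=1 w0=1 w3=1 w4=1 w5=1
t3.Δ1 w1=0 w2=0 clk=0 w0=1 w3=1 w4=1 w5=1
t4.Δ0 w1=0 w2=0 clk=0 w0=1 w3=1 w4=1 w5=1
t4.Δ1 w1=0 w2=0 clk=1 w0=1 w3=1 w4=1 w5=1
t4.Δ2 w1=0 w2=0 clk=1 w0=1 w3=1 w4=1 w5=0
t4.Δ3 w1=0 w2=0 clk=1 w0=1 w3=0 w4=1 w5=0
t4.Δ4 w1=0 w2=0 clk=1 w0=1 w3=0 w4=0 w5=0
t5.Δ0 w1=0 w2=0 clk=1 w0=1 w3=0 w4=0 w5=0
t5.Δ1 w1=0 w2=0 clk=0 w0=1 w3=0 w4=0 w5=0
t6.Δ0 w1=0 w2=0 clk=0 w0=1 w3=0 w4=0 w5=0
t6.Δ1 w1=0 w2=0 clk=1 w0=1 w3=0 w4=0 w5=0
t6.Δ2 w1=0 w2=0 clk=1 w0=1 w3=0 w4=0 w5=1
t6.Δ3 w1=0 w2=0 clk=1 w0=1 w3=1 w4=0 w5=1
t6.Δ4 w1=0 w2=0 clk=1 w0=1 w3=1 w4=1 w5=1
t7.Δ0 w1=0 w2=0 clk=1 w0=1 w3=1 w4=1 w5=1
t7.Δ1 w1=0 w2=0 clk=0 w0=1 w3=1 w4=1 w5=1
t8.Δ0 w1=0 w2=0 clk=0 w0=1 w3=1 w4=1 w5=1
t8.Δ1 w1=0 w2=0 clk=1 w0=1 w3=1 w4=1 w5=1
t8.Δ2 w1=0 w2=0 clk=1 w0=1 w3=1 w4=1 w5=0
t8.Δ3 w1=0 w2=0 clk=1 w0=1 w3=0 w4=1 w5=0
t8.Δ4 w1=0 w2=0 clk=1 w0=1 w3=0 w4=0 w5=0
t9.Δ0 w1=0 w2=0 clk=1 w0=1 w3=0 w4=0 w5=0
t9.Δ1 w1=0 w2=0 clk=0 w0=1 w3=0 w4=0 w5=0

0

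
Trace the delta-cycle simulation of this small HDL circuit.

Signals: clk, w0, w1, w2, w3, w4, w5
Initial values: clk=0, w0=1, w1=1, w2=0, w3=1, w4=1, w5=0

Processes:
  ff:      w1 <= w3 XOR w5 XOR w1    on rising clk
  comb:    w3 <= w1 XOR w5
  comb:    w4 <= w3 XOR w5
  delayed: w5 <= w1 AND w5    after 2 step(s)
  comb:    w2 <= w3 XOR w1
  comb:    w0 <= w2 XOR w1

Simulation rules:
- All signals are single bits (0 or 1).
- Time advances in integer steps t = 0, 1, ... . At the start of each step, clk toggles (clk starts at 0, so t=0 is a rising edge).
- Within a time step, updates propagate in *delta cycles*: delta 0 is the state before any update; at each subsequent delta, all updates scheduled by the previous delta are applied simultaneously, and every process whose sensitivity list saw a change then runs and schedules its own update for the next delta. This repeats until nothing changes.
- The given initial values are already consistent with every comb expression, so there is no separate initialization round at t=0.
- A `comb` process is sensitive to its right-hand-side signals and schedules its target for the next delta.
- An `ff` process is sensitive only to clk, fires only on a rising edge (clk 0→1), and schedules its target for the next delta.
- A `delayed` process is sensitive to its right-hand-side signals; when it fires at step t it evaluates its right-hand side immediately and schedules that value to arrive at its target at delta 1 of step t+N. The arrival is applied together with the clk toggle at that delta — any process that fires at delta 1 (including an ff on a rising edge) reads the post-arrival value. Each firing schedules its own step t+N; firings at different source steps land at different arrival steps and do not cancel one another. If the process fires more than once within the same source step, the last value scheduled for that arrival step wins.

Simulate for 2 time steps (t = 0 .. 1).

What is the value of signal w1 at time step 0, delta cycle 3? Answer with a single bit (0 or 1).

t=0 Δ0: w1=1 clk=0 w4=1 w5=0 w3=1 w2=0 w0=1
  Δ1: clk:0→1
  Δ2: w1:1→0
  Δ3: w3:1→0, w2:0→1, w0:1→0
  Δ4: w4:1→0, w2:1→0, w0:0→1
  Δ5: w0:1→0
  (5Δ to stable)
t=1 Δ0: w1=0 clk=1 w4=0 w5=0 w3=0 w2=0 w0=0
  Δ1: clk:1→0
  (1Δ to stable)

0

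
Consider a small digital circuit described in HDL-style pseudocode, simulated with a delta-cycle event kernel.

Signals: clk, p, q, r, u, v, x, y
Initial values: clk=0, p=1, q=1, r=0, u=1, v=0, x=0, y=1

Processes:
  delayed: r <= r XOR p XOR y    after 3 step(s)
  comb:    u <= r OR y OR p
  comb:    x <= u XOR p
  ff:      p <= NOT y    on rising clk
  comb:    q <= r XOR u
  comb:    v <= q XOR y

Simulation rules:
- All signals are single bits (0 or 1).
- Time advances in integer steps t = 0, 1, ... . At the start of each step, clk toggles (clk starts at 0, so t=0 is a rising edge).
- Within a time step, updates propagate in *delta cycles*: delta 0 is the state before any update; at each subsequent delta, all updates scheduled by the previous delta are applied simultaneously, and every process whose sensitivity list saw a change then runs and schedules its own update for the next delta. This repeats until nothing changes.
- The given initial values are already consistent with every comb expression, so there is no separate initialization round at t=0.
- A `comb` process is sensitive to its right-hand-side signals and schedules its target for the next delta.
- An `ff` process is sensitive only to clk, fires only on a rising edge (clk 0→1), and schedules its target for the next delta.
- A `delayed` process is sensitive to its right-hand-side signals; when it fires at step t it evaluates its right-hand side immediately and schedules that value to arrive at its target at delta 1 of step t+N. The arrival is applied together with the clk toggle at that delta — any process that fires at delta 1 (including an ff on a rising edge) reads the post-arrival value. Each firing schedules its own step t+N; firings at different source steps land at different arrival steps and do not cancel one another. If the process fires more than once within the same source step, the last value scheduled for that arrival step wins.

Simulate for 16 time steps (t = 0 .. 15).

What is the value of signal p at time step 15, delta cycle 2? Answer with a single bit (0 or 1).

t0.Δ0 u=1 clk=0 y=1 p=1 q=1 v=0 r=0 x=0
t0.Δ1 u=1 clk=1 y=1 p=1 q=1 v=0 r=0 x=0
t0.Δ2 u=1 clk=1 y=1 p=0 q=1 v=0 r=0 x=0
t0.Δ3 u=1 clk=1 y=1 p=0 q=1 v=0 r=0 x=1
t1.Δ0 u=1 clk=1 y=1 p=0 q=1 v=0 r=0 x=1
t1.Δ1 u=1 clk=0 y=1 p=0 q=1 v=0 r=0 x=1
t2.Δ0 u=1 clk=0 y=1 p=0 q=1 v=0 r=0 x=1
t2.Δ1 u=1 clk=1 y=1 p=0 q=1 v=0 r=0 x=1
t3.Δ0 u=1 clk=1 y=1 p=0 q=1 v=0 r=0 x=1
t3.Δ1 u=1 clk=0 y=1 p=0 q=1 v=0 r=1 x=1
t3.Δ2 u=1 clk=0 y=1 p=0 q=0 v=0 r=1 x=1
t3.Δ3 u=1 clk=0 y=1 p=0 q=0 v=1 r=1 x=1
t4.Δ0 u=1 clk=0 y=1 p=0 q=0 v=1 r=1 x=1
t4.Δ1 u=1 clk=1 y=1 p=0 q=0 v=1 r=1 x=1
t5.Δ0 u=1 clk=1 y=1 p=0 q=0 v=1 r=1 x=1
t5.Δ1 u=1 clk=0 y=1 p=0 q=0 v=1 r=1 x=1
t6.Δ0 u=1 clk=0 y=1 p=0 q=0 v=1 r=1 x=1
t6.Δ1 u=1 clk=1 y=1 p=0 q=0 v=1 r=0 x=1
t6.Δ2 u=1 clk=1 y=1 p=0 q=1 v=1 r=0 x=1
t6.Δ3 u=1 clk=1 y=1 p=0 q=1 v=0 r=0 x=1
t7.Δ0 u=1 clk=1 y=1 p=0 q=1 v=0 r=0 x=1
t7.Δ1 u=1 clk=0 y=1 p=0 q=1 v=0 r=0 x=1
t8.Δ0 u=1 clk=0 y=1 p=0 q=1 v=0 r=0 x=1
t8.Δ1 u=1 clk=1 y=1 p=0 q=1 v=0 r=0 x=1
t9.Δ0 u=1 clk=1 y=1 p=0 q=1 v=0 r=0 x=1
t9.Δ1 u=1 clk=0 y=1 p=0 q=1 v=0 r=1 x=1
t9.Δ2 u=1 clk=0 y=1 p=0 q=0 v=0 r=1 x=1
t9.Δ3 u=1 clk=0 y=1 p=0 q=0 v=1 r=1 x=1
t10.Δ0 u=1 clk=0 y=1 p=0 q=0 v=1 r=1 x=1
t10.Δ1 u=1 clk=1 y=1 p=0 q=0 v=1 r=1 x=1
t11.Δ0 u=1 clk=1 y=1 p=0 q=0 v=1 r=1 x=1
t11.Δ1 u=1 clk=0 y=1 p=0 q=0 v=1 r=1 x=1
t12.Δ0 u=1 clk=0 y=1 p=0 q=0 v=1 r=1 x=1
t12.Δ1 u=1 clk=1 y=1 p=0 q=0 v=1 r=0 x=1
t12.Δ2 u=1 clk=1 y=1 p=0 q=1 v=1 r=0 x=1
t12.Δ3 u=1 clk=1 y=1 p=0 q=1 v=0 r=0 x=1
t13.Δ0 u=1 clk=1 y=1 p=0 q=1 v=0 r=0 x=1
t13.Δ1 u=1 clk=0 y=1 p=0 q=1 v=0 r=0 x=1
t14.Δ0 u=1 clk=0 y=1 p=0 q=1 v=0 r=0 x=1
t14.Δ1 u=1 clk=1 y=1 p=0 q=1 v=0 r=0 x=1
t15.Δ0 u=1 clk=1 y=1 p=0 q=1 v=0 r=0 x=1
t15.Δ1 u=1 clk=0 y=1 p=0 q=1 v=0 r=1 x=1
t15.Δ2 u=1 clk=0 y=1 p=0 q=0 v=0 r=1 x=1
t15.Δ3 u=1 clk=0 y=1 p=0 q=0 v=1 r=1 x=1

0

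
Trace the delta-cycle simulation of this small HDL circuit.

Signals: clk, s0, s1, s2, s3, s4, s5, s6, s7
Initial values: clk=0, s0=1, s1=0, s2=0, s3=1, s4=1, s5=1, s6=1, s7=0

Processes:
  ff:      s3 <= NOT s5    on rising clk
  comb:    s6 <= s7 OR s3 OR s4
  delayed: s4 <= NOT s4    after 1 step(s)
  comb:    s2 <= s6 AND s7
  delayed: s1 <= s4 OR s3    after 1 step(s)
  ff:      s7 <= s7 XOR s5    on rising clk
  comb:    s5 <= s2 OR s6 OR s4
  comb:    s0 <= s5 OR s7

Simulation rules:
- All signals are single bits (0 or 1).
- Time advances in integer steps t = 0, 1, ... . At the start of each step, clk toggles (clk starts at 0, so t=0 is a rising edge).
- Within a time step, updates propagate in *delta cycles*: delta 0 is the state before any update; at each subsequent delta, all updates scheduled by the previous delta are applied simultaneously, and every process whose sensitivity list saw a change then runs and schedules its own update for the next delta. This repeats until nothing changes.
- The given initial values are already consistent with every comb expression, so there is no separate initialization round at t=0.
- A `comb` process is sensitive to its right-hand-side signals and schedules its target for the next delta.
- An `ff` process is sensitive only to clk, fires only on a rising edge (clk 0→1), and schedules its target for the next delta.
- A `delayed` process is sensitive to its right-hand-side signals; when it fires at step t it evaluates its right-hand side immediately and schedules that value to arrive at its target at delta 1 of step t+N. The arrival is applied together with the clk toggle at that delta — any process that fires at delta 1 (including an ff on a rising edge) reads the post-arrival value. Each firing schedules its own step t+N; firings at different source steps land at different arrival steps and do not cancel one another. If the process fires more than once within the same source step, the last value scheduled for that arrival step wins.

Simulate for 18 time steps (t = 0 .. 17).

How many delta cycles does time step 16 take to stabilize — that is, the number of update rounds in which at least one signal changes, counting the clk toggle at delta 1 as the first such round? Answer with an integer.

t=0 Δ0: s3=1 s4=1 s2=0 s0=1 s6=1 s1=0 s7=0 s5=1 clk=0
  Δ1: clk:0→1
  Δ2: s3:1→0, s7:0→1
  Δ3: s2:0→1
  (3Δ to stable)
t=1 Δ0: s3=0 s4=1 s2=1 s0=1 s6=1 s1=0 s7=1 s5=1 clk=1
  Δ1: s1:0→1, clk:1→0
  (1Δ to stable)
t=2 Δ0: s3=0 s4=1 s2=1 s0=1 s6=1 s1=1 s7=1 s5=1 clk=0
  Δ1: clk:0→1
  Δ2: s7:1→0
  Δ3: s2:1→0
  (3Δ to stable)
t=3 Δ0: s3=0 s4=1 s2=0 s0=1 s6=1 s1=1 s7=0 s5=1 clk=1
  Δ1: clk:1→0
  (1Δ to stable)
t=4 Δ0: s3=0 s4=1 s2=0 s0=1 s6=1 s1=1 s7=0 s5=1 clk=0
  Δ1: clk:0→1
  Δ2: s7:0→1
  Δ3: s2:0→1
  (3Δ to stable)
t=5 Δ0: s3=0 s4=1 s2=1 s0=1 s6=1 s1=1 s7=1 s5=1 clk=1
  Δ1: clk:1→0
  (1Δ to stable)
t=6 Δ0: s3=0 s4=1 s2=1 s0=1 s6=1 s1=1 s7=1 s5=1 clk=0
  Δ1: clk:0→1
  Δ2: s7:1→0
  Δ3: s2:1→0
  (3Δ to stable)
t=7 Δ0: s3=0 s4=1 s2=0 s0=1 s6=1 s1=1 s7=0 s5=1 clk=1
  Δ1: clk:1→0
  (1Δ to stable)
t=8 Δ0: s3=0 s4=1 s2=0 s0=1 s6=1 s1=1 s7=0 s5=1 clk=0
  Δ1: clk:0→1
  Δ2: s7:0→1
  Δ3: s2:0→1
  (3Δ to stable)
t=9 Δ0: s3=0 s4=1 s2=1 s0=1 s6=1 s1=1 s7=1 s5=1 clk=1
  Δ1: clk:1→0
  (1Δ to stable)
t=10 Δ0: s3=0 s4=1 s2=1 s0=1 s6=1 s1=1 s7=1 s5=1 clk=0
  Δ1: clk:0→1
  Δ2: s7:1→0
  Δ3: s2:1→0
  (3Δ to stable)
t=11 Δ0: s3=0 s4=1 s2=0 s0=1 s6=1 s1=1 s7=0 s5=1 clk=1
  Δ1: clk:1→0
  (1Δ to stable)
t=12 Δ0: s3=0 s4=1 s2=0 s0=1 s6=1 s1=1 s7=0 s5=1 clk=0
  Δ1: clk:0→1
  Δ2: s7:0→1
  Δ3: s2:0→1
  (3Δ to stable)
t=13 Δ0: s3=0 s4=1 s2=1 s0=1 s6=1 s1=1 s7=1 s5=1 clk=1
  Δ1: clk:1→0
  (1Δ to stable)
t=14 Δ0: s3=0 s4=1 s2=1 s0=1 s6=1 s1=1 s7=1 s5=1 clk=0
  Δ1: clk:0→1
  Δ2: s7:1→0
  Δ3: s2:1→0
  (3Δ to stable)
t=15 Δ0: s3=0 s4=1 s2=0 s0=1 s6=1 s1=1 s7=0 s5=1 clk=1
  Δ1: clk:1→0
  (1Δ to stable)
t=16 Δ0: s3=0 s4=1 s2=0 s0=1 s6=1 s1=1 s7=0 s5=1 clk=0
  Δ1: clk:0→1
  Δ2: s7:0→1
  Δ3: s2:0→1
  (3Δ to stable)
t=17 Δ0: s3=0 s4=1 s2=1 s0=1 s6=1 s1=1 s7=1 s5=1 clk=1
  Δ1: clk:1→0
  (1Δ to stable)

3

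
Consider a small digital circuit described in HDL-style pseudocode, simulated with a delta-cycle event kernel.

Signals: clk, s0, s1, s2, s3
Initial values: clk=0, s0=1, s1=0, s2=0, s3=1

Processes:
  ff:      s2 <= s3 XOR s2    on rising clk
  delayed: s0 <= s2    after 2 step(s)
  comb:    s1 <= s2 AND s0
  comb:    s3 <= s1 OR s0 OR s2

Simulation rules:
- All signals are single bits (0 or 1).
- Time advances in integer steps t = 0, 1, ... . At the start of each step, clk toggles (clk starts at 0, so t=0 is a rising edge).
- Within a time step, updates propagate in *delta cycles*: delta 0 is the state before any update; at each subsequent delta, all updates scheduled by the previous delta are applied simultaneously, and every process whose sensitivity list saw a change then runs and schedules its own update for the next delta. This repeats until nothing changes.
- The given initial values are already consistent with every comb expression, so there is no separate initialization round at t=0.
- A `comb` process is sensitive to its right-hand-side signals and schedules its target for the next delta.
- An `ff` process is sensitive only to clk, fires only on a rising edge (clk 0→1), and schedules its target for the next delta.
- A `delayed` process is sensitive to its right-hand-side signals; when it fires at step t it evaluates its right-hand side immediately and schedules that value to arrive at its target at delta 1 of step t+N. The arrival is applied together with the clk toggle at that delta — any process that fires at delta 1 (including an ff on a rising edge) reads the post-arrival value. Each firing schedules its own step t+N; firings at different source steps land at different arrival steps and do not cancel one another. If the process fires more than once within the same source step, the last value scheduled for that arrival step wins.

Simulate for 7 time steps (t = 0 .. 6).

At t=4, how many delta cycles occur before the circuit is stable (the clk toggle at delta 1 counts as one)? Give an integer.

3

t0.Δ0 s3=1 s1=0 clk=0 s0=1 s2=0
t0.Δ1 s3=1 s1=0 clk=1 s0=1 s2=0
t0.Δ2 s3=1 s1=0 clk=1 s0=1 s2=1
t0.Δ3 s3=1 s1=1 clk=1 s0=1 s2=1
t1.Δ0 s3=1 s1=1 clk=1 s0=1 s2=1
t1.Δ1 s3=1 s1=1 clk=0 s0=1 s2=1
t2.Δ0 s3=1 s1=1 clk=0 s0=1 s2=1
t2.Δ1 s3=1 s1=1 clk=1 s0=1 s2=1
t2.Δ2 s3=1 s1=1 clk=1 s0=1 s2=0
t2.Δ3 s3=1 s1=0 clk=1 s0=1 s2=0
t3.Δ0 s3=1 s1=0 clk=1 s0=1 s2=0
t3.Δ1 s3=1 s1=0 clk=0 s0=1 s2=0
t4.Δ0 s3=1 s1=0 clk=0 s0=1 s2=0
t4.Δ1 s3=1 s1=0 clk=1 s0=0 s2=0
t4.Δ2 s3=0 s1=0 clk=1 s0=0 s2=1
t4.Δ3 s3=1 s1=0 clk=1 s0=0 s2=1
t5.Δ0 s3=1 s1=0 clk=1 s0=0 s2=1
t5.Δ1 s3=1 s1=0 clk=0 s0=0 s2=1
t6.Δ0 s3=1 s1=0 clk=0 s0=0 s2=1
t6.Δ1 s3=1 s1=0 clk=1 s0=1 s2=1
t6.Δ2 s3=1 s1=1 clk=1 s0=1 s2=0
t6.Δ3 s3=1 s1=0 clk=1 s0=1 s2=0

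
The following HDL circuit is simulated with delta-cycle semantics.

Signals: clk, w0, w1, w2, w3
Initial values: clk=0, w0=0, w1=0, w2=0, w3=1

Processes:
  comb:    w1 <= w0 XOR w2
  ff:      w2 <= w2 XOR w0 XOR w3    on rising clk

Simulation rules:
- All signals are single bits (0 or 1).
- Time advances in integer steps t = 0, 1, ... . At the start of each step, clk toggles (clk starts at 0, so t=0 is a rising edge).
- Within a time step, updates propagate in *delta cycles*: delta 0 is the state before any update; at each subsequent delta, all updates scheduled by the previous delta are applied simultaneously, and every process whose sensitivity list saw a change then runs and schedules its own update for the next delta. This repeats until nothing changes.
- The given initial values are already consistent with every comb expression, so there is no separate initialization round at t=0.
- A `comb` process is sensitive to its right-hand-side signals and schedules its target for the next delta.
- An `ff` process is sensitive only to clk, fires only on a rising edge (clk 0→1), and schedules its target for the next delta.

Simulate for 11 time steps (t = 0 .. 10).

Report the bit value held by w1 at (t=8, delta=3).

t=0 Δ0: w2=0 w1=0 w3=1 w0=0 clk=0
  Δ1: clk:0→1
  Δ2: w2:0→1
  Δ3: w1:0→1
  (3Δ to stable)
t=1 Δ0: w2=1 w1=1 w3=1 w0=0 clk=1
  Δ1: clk:1→0
  (1Δ to stable)
t=2 Δ0: w2=1 w1=1 w3=1 w0=0 clk=0
  Δ1: clk:0→1
  Δ2: w2:1→0
  Δ3: w1:1→0
  (3Δ to stable)
t=3 Δ0: w2=0 w1=0 w3=1 w0=0 clk=1
  Δ1: clk:1→0
  (1Δ to stable)
t=4 Δ0: w2=0 w1=0 w3=1 w0=0 clk=0
  Δ1: clk:0→1
  Δ2: w2:0→1
  Δ3: w1:0→1
  (3Δ to stable)
t=5 Δ0: w2=1 w1=1 w3=1 w0=0 clk=1
  Δ1: clk:1→0
  (1Δ to stable)
t=6 Δ0: w2=1 w1=1 w3=1 w0=0 clk=0
  Δ1: clk:0→1
  Δ2: w2:1→0
  Δ3: w1:1→0
  (3Δ to stable)
t=7 Δ0: w2=0 w1=0 w3=1 w0=0 clk=1
  Δ1: clk:1→0
  (1Δ to stable)
t=8 Δ0: w2=0 w1=0 w3=1 w0=0 clk=0
  Δ1: clk:0→1
  Δ2: w2:0→1
  Δ3: w1:0→1
  (3Δ to stable)
t=9 Δ0: w2=1 w1=1 w3=1 w0=0 clk=1
  Δ1: clk:1→0
  (1Δ to stable)
t=10 Δ0: w2=1 w1=1 w3=1 w0=0 clk=0
  Δ1: clk:0→1
  Δ2: w2:1→0
  Δ3: w1:1→0
  (3Δ to stable)

1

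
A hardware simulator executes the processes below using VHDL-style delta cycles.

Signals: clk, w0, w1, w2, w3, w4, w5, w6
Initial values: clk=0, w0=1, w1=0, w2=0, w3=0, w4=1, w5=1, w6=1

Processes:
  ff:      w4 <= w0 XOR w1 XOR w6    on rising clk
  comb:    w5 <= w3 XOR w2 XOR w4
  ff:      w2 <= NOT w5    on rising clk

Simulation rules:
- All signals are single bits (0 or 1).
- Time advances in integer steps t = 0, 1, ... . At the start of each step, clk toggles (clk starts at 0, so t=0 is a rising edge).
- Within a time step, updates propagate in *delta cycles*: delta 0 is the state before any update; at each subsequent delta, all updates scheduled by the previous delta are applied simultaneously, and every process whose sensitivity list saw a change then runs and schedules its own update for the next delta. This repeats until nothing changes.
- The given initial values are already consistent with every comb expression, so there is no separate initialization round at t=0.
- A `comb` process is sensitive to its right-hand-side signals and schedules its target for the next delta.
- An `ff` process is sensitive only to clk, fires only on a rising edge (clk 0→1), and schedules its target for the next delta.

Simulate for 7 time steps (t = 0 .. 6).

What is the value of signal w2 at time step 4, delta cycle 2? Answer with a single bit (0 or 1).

[bits: w4,w6,w5,w0,w2,w3,clk,w1]
t=0: Δ0=11110000 Δ1=11110010 Δ2=01110010 Δ3=01010010 | 3Δ
t=1: Δ0=01010010 Δ1=01010000 | 1Δ
t=2: Δ0=01010000 Δ1=01010010 Δ2=01011010 Δ3=01111010 | 3Δ
t=3: Δ0=01111010 Δ1=01111000 | 1Δ
t=4: Δ0=01111000 Δ1=01111010 Δ2=01110010 Δ3=01010010 | 3Δ
t=5: Δ0=01010010 Δ1=01010000 | 1Δ
t=6: Δ0=01010000 Δ1=01010010 Δ2=01011010 Δ3=01111010 | 3Δ

0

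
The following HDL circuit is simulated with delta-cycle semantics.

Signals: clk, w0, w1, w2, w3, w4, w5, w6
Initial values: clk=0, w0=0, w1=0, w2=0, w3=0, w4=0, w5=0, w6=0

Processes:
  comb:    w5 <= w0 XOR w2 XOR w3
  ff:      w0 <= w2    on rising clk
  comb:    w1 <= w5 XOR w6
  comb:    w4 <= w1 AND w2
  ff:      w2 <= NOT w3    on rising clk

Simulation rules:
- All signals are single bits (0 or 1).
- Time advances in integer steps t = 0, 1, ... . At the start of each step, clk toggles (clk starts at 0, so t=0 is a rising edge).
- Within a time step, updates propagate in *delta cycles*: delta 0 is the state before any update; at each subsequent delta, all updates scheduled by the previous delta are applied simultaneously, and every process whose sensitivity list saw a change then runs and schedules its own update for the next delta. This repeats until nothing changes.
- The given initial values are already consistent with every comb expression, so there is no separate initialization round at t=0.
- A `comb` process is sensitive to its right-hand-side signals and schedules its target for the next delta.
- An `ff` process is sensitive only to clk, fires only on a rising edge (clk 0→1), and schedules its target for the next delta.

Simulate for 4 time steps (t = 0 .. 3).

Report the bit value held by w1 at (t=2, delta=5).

0

[bits: clk,w1,w6,w3,w4,w2,w0,w5]
t=0: Δ0=00000000 Δ1=10000000 Δ2=10000100 Δ3=10000101 Δ4=11000101 Δ5=11001101 | 5Δ
t=1: Δ0=11001101 Δ1=01001101 | 1Δ
t=2: Δ0=01001101 Δ1=11001101 Δ2=11001111 Δ3=11001110 Δ4=10001110 Δ5=10000110 | 5Δ
t=3: Δ0=10000110 Δ1=00000110 | 1Δ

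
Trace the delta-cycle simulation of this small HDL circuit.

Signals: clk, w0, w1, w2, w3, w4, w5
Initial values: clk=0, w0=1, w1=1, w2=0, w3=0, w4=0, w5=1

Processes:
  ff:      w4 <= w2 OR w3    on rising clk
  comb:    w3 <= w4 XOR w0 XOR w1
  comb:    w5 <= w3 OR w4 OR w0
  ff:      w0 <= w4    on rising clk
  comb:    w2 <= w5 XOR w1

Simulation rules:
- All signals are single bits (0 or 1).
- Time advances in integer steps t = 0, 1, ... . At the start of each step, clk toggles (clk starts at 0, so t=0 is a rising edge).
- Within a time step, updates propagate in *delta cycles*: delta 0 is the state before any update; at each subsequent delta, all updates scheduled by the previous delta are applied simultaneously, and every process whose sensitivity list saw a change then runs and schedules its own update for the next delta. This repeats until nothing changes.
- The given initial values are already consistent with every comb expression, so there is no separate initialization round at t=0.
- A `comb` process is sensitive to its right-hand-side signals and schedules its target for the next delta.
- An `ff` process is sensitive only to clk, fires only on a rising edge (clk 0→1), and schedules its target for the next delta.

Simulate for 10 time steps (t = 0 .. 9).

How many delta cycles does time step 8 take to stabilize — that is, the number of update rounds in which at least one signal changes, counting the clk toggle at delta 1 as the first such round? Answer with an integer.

3

t=0 Δ0: w2=0 w1=1 w3=0 clk=0 w4=0 w5=1 w0=1
  Δ1: clk:0→1
  Δ2: w0:1→0
  Δ3: w3:0→1, w5:1→0
  Δ4: w2:0→1, w5:0→1
  Δ5: w2:1→0
  (5Δ to stable)
t=1 Δ0: w2=0 w1=1 w3=1 clk=1 w4=0 w5=1 w0=0
  Δ1: clk:1→0
  (1Δ to stable)
t=2 Δ0: w2=0 w1=1 w3=1 clk=0 w4=0 w5=1 w0=0
  Δ1: clk:0→1
  Δ2: w4:0→1
  Δ3: w3:1→0
  (3Δ to stable)
t=3 Δ0: w2=0 w1=1 w3=0 clk=1 w4=1 w5=1 w0=0
  Δ1: clk:1→0
  (1Δ to stable)
t=4 Δ0: w2=0 w1=1 w3=0 clk=0 w4=1 w5=1 w0=0
  Δ1: clk:0→1
  Δ2: w4:1→0, w0:0→1
  (2Δ to stable)
t=5 Δ0: w2=0 w1=1 w3=0 clk=1 w4=0 w5=1 w0=1
  Δ1: clk:1→0
  (1Δ to stable)
t=6 Δ0: w2=0 w1=1 w3=0 clk=0 w4=0 w5=1 w0=1
  Δ1: clk:0→1
  Δ2: w0:1→0
  Δ3: w3:0→1, w5:1→0
  Δ4: w2:0→1, w5:0→1
  Δ5: w2:1→0
  (5Δ to stable)
t=7 Δ0: w2=0 w1=1 w3=1 clk=1 w4=0 w5=1 w0=0
  Δ1: clk:1→0
  (1Δ to stable)
t=8 Δ0: w2=0 w1=1 w3=1 clk=0 w4=0 w5=1 w0=0
  Δ1: clk:0→1
  Δ2: w4:0→1
  Δ3: w3:1→0
  (3Δ to stable)
t=9 Δ0: w2=0 w1=1 w3=0 clk=1 w4=1 w5=1 w0=0
  Δ1: clk:1→0
  (1Δ to stable)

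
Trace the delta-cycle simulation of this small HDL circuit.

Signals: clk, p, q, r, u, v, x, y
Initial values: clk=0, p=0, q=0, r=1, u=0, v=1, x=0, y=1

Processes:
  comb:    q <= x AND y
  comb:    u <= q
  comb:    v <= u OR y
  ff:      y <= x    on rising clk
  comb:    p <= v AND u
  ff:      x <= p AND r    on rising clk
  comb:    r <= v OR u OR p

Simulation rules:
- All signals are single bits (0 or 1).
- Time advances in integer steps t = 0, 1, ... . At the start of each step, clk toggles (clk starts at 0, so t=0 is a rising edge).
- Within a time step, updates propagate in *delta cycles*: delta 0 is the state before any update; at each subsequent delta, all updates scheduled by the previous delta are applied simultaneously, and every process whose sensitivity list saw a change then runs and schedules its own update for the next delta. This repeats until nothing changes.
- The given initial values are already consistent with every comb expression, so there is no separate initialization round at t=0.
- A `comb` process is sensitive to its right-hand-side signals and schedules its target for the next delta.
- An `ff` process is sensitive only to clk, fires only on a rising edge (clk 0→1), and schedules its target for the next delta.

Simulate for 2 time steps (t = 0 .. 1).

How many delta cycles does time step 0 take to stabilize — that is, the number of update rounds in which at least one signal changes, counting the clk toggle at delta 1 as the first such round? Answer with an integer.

4

t0.Δ0 p=0 u=0 clk=0 r=1 v=1 x=0 y=1 q=0
t0.Δ1 p=0 u=0 clk=1 r=1 v=1 x=0 y=1 q=0
t0.Δ2 p=0 u=0 clk=1 r=1 v=1 x=0 y=0 q=0
t0.Δ3 p=0 u=0 clk=1 r=1 v=0 x=0 y=0 q=0
t0.Δ4 p=0 u=0 clk=1 r=0 v=0 x=0 y=0 q=0
t1.Δ0 p=0 u=0 clk=1 r=0 v=0 x=0 y=0 q=0
t1.Δ1 p=0 u=0 clk=0 r=0 v=0 x=0 y=0 q=0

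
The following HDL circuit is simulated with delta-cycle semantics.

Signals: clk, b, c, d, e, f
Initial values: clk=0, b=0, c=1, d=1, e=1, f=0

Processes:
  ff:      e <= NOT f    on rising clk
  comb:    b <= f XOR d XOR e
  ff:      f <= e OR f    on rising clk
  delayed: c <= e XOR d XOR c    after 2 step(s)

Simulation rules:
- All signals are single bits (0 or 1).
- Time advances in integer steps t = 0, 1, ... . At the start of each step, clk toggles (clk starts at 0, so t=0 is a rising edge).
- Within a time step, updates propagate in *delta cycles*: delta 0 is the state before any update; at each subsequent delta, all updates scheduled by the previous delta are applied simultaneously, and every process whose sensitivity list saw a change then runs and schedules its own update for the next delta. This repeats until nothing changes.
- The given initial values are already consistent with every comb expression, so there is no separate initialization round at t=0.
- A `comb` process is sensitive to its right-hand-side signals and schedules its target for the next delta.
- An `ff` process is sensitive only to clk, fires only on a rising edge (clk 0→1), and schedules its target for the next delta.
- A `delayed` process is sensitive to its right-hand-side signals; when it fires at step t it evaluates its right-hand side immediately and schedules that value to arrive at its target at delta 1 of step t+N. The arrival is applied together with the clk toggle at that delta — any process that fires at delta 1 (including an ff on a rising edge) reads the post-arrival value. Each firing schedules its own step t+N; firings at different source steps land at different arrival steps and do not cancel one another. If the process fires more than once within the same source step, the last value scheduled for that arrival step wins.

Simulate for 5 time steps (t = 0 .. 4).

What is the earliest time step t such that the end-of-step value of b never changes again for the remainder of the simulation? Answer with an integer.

2

t=0 Δ0: d=1 c=1 e=1 f=0 b=0 clk=0
  Δ1: clk:0→1
  Δ2: f:0→1
  Δ3: b:0→1
  (3Δ to stable)
t=1 Δ0: d=1 c=1 e=1 f=1 b=1 clk=1
  Δ1: clk:1→0
  (1Δ to stable)
t=2 Δ0: d=1 c=1 e=1 f=1 b=1 clk=0
  Δ1: clk:0→1
  Δ2: e:1→0
  Δ3: b:1→0
  (3Δ to stable)
t=3 Δ0: d=1 c=1 e=0 f=1 b=0 clk=1
  Δ1: clk:1→0
  (1Δ to stable)
t=4 Δ0: d=1 c=1 e=0 f=1 b=0 clk=0
  Δ1: c:1→0, clk:0→1
  (1Δ to stable)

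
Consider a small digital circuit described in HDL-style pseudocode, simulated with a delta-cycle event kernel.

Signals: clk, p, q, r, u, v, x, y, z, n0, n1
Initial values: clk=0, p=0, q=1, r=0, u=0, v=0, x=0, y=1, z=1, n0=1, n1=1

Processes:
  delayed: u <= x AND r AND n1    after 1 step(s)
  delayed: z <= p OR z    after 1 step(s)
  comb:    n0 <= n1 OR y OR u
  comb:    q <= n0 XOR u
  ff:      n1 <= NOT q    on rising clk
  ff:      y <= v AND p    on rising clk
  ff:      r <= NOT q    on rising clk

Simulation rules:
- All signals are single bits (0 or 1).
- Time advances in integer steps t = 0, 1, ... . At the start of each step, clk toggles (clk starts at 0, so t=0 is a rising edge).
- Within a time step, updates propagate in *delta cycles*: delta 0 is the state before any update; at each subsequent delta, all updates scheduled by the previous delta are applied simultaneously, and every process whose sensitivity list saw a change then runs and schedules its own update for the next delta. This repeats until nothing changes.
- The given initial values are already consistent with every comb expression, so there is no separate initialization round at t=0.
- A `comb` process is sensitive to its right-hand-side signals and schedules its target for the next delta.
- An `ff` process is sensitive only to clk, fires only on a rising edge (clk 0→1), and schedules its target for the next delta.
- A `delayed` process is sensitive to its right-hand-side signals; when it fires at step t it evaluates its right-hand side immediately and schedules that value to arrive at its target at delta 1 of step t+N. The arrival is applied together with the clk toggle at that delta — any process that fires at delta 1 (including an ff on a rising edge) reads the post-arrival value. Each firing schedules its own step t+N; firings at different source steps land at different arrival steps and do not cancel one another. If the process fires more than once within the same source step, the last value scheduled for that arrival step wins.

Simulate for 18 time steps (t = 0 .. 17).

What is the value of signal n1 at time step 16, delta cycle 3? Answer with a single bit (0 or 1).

0

t0.Δ0 clk=0 v=0 u=0 r=0 n0=1 p=0 x=0 n1=1 z=1 y=1 q=1
t0.Δ1 clk=1 v=0 u=0 r=0 n0=1 p=0 x=0 n1=1 z=1 y=1 q=1
t0.Δ2 clk=1 v=0 u=0 r=0 n0=1 p=0 x=0 n1=0 z=1 y=0 q=1
t0.Δ3 clk=1 v=0 u=0 r=0 n0=0 p=0 x=0 n1=0 z=1 y=0 q=1
t0.Δ4 clk=1 v=0 u=0 r=0 n0=0 p=0 x=0 n1=0 z=1 y=0 q=0
t1.Δ0 clk=1 v=0 u=0 r=0 n0=0 p=0 x=0 n1=0 z=1 y=0 q=0
t1.Δ1 clk=0 v=0 u=0 r=0 n0=0 p=0 x=0 n1=0 z=1 y=0 q=0
t2.Δ0 clk=0 v=0 u=0 r=0 n0=0 p=0 x=0 n1=0 z=1 y=0 q=0
t2.Δ1 clk=1 v=0 u=0 r=0 n0=0 p=0 x=0 n1=0 z=1 y=0 q=0
t2.Δ2 clk=1 v=0 u=0 r=1 n0=0 p=0 x=0 n1=1 z=1 y=0 q=0
t2.Δ3 clk=1 v=0 u=0 r=1 n0=1 p=0 x=0 n1=1 z=1 y=0 q=0
t2.Δ4 clk=1 v=0 u=0 r=1 n0=1 p=0 x=0 n1=1 z=1 y=0 q=1
t3.Δ0 clk=1 v=0 u=0 r=1 n0=1 p=0 x=0 n1=1 z=1 y=0 q=1
t3.Δ1 clk=0 v=0 u=0 r=1 n0=1 p=0 x=0 n1=1 z=1 y=0 q=1
t4.Δ0 clk=0 v=0 u=0 r=1 n0=1 p=0 x=0 n1=1 z=1 y=0 q=1
t4.Δ1 clk=1 v=0 u=0 r=1 n0=1 p=0 x=0 n1=1 z=1 y=0 q=1
t4.Δ2 clk=1 v=0 u=0 r=0 n0=1 p=0 x=0 n1=0 z=1 y=0 q=1
t4.Δ3 clk=1 v=0 u=0 r=0 n0=0 p=0 x=0 n1=0 z=1 y=0 q=1
t4.Δ4 clk=1 v=0 u=0 r=0 n0=0 p=0 x=0 n1=0 z=1 y=0 q=0
t5.Δ0 clk=1 v=0 u=0 r=0 n0=0 p=0 x=0 n1=0 z=1 y=0 q=0
t5.Δ1 clk=0 v=0 u=0 r=0 n0=0 p=0 x=0 n1=0 z=1 y=0 q=0
t6.Δ0 clk=0 v=0 u=0 r=0 n0=0 p=0 x=0 n1=0 z=1 y=0 q=0
t6.Δ1 clk=1 v=0 u=0 r=0 n0=0 p=0 x=0 n1=0 z=1 y=0 q=0
t6.Δ2 clk=1 v=0 u=0 r=1 n0=0 p=0 x=0 n1=1 z=1 y=0 q=0
t6.Δ3 clk=1 v=0 u=0 r=1 n0=1 p=0 x=0 n1=1 z=1 y=0 q=0
t6.Δ4 clk=1 v=0 u=0 r=1 n0=1 p=0 x=0 n1=1 z=1 y=0 q=1
t7.Δ0 clk=1 v=0 u=0 r=1 n0=1 p=0 x=0 n1=1 z=1 y=0 q=1
t7.Δ1 clk=0 v=0 u=0 r=1 n0=1 p=0 x=0 n1=1 z=1 y=0 q=1
t8.Δ0 clk=0 v=0 u=0 r=1 n0=1 p=0 x=0 n1=1 z=1 y=0 q=1
t8.Δ1 clk=1 v=0 u=0 r=1 n0=1 p=0 x=0 n1=1 z=1 y=0 q=1
t8.Δ2 clk=1 v=0 u=0 r=0 n0=1 p=0 x=0 n1=0 z=1 y=0 q=1
t8.Δ3 clk=1 v=0 u=0 r=0 n0=0 p=0 x=0 n1=0 z=1 y=0 q=1
t8.Δ4 clk=1 v=0 u=0 r=0 n0=0 p=0 x=0 n1=0 z=1 y=0 q=0
t9.Δ0 clk=1 v=0 u=0 r=0 n0=0 p=0 x=0 n1=0 z=1 y=0 q=0
t9.Δ1 clk=0 v=0 u=0 r=0 n0=0 p=0 x=0 n1=0 z=1 y=0 q=0
t10.Δ0 clk=0 v=0 u=0 r=0 n0=0 p=0 x=0 n1=0 z=1 y=0 q=0
t10.Δ1 clk=1 v=0 u=0 r=0 n0=0 p=0 x=0 n1=0 z=1 y=0 q=0
t10.Δ2 clk=1 v=0 u=0 r=1 n0=0 p=0 x=0 n1=1 z=1 y=0 q=0
t10.Δ3 clk=1 v=0 u=0 r=1 n0=1 p=0 x=0 n1=1 z=1 y=0 q=0
t10.Δ4 clk=1 v=0 u=0 r=1 n0=1 p=0 x=0 n1=1 z=1 y=0 q=1
t11.Δ0 clk=1 v=0 u=0 r=1 n0=1 p=0 x=0 n1=1 z=1 y=0 q=1
t11.Δ1 clk=0 v=0 u=0 r=1 n0=1 p=0 x=0 n1=1 z=1 y=0 q=1
t12.Δ0 clk=0 v=0 u=0 r=1 n0=1 p=0 x=0 n1=1 z=1 y=0 q=1
t12.Δ1 clk=1 v=0 u=0 r=1 n0=1 p=0 x=0 n1=1 z=1 y=0 q=1
t12.Δ2 clk=1 v=0 u=0 r=0 n0=1 p=0 x=0 n1=0 z=1 y=0 q=1
t12.Δ3 clk=1 v=0 u=0 r=0 n0=0 p=0 x=0 n1=0 z=1 y=0 q=1
t12.Δ4 clk=1 v=0 u=0 r=0 n0=0 p=0 x=0 n1=0 z=1 y=0 q=0
t13.Δ0 clk=1 v=0 u=0 r=0 n0=0 p=0 x=0 n1=0 z=1 y=0 q=0
t13.Δ1 clk=0 v=0 u=0 r=0 n0=0 p=0 x=0 n1=0 z=1 y=0 q=0
t14.Δ0 clk=0 v=0 u=0 r=0 n0=0 p=0 x=0 n1=0 z=1 y=0 q=0
t14.Δ1 clk=1 v=0 u=0 r=0 n0=0 p=0 x=0 n1=0 z=1 y=0 q=0
t14.Δ2 clk=1 v=0 u=0 r=1 n0=0 p=0 x=0 n1=1 z=1 y=0 q=0
t14.Δ3 clk=1 v=0 u=0 r=1 n0=1 p=0 x=0 n1=1 z=1 y=0 q=0
t14.Δ4 clk=1 v=0 u=0 r=1 n0=1 p=0 x=0 n1=1 z=1 y=0 q=1
t15.Δ0 clk=1 v=0 u=0 r=1 n0=1 p=0 x=0 n1=1 z=1 y=0 q=1
t15.Δ1 clk=0 v=0 u=0 r=1 n0=1 p=0 x=0 n1=1 z=1 y=0 q=1
t16.Δ0 clk=0 v=0 u=0 r=1 n0=1 p=0 x=0 n1=1 z=1 y=0 q=1
t16.Δ1 clk=1 v=0 u=0 r=1 n0=1 p=0 x=0 n1=1 z=1 y=0 q=1
t16.Δ2 clk=1 v=0 u=0 r=0 n0=1 p=0 x=0 n1=0 z=1 y=0 q=1
t16.Δ3 clk=1 v=0 u=0 r=0 n0=0 p=0 x=0 n1=0 z=1 y=0 q=1
t16.Δ4 clk=1 v=0 u=0 r=0 n0=0 p=0 x=0 n1=0 z=1 y=0 q=0
t17.Δ0 clk=1 v=0 u=0 r=0 n0=0 p=0 x=0 n1=0 z=1 y=0 q=0
t17.Δ1 clk=0 v=0 u=0 r=0 n0=0 p=0 x=0 n1=0 z=1 y=0 q=0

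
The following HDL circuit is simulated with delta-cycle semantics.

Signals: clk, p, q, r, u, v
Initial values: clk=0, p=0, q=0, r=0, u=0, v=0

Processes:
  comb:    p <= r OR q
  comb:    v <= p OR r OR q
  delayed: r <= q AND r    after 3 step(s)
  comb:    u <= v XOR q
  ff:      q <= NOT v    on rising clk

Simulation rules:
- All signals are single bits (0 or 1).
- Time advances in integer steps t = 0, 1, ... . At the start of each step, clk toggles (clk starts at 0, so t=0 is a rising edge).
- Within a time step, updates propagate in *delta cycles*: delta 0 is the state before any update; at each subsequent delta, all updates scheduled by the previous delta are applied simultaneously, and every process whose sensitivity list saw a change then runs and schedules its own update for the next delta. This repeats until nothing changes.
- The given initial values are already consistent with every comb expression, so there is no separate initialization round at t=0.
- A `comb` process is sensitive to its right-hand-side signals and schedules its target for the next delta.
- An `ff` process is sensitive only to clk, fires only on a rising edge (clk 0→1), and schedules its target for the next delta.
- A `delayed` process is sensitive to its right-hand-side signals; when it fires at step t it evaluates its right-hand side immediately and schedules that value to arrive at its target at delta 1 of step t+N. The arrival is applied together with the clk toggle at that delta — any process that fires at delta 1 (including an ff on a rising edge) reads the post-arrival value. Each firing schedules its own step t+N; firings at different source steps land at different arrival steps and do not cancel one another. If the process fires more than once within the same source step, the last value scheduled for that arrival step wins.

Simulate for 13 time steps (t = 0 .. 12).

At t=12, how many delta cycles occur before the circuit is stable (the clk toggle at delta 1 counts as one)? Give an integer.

4

t0.Δ0 r=0 v=0 clk=0 p=0 u=0 q=0
t0.Δ1 r=0 v=0 clk=1 p=0 u=0 q=0
t0.Δ2 r=0 v=0 clk=1 p=0 u=0 q=1
t0.Δ3 r=0 v=1 clk=1 p=1 u=1 q=1
t0.Δ4 r=0 v=1 clk=1 p=1 u=0 q=1
t1.Δ0 r=0 v=1 clk=1 p=1 u=0 q=1
t1.Δ1 r=0 v=1 clk=0 p=1 u=0 q=1
t2.Δ0 r=0 v=1 clk=0 p=1 u=0 q=1
t2.Δ1 r=0 v=1 clk=1 p=1 u=0 q=1
t2.Δ2 r=0 v=1 clk=1 p=1 u=0 q=0
t2.Δ3 r=0 v=1 clk=1 p=0 u=1 q=0
t2.Δ4 r=0 v=0 clk=1 p=0 u=1 q=0
t2.Δ5 r=0 v=0 clk=1 p=0 u=0 q=0
t3.Δ0 r=0 v=0 clk=1 p=0 u=0 q=0
t3.Δ1 r=0 v=0 clk=0 p=0 u=0 q=0
t4.Δ0 r=0 v=0 clk=0 p=0 u=0 q=0
t4.Δ1 r=0 v=0 clk=1 p=0 u=0 q=0
t4.Δ2 r=0 v=0 clk=1 p=0 u=0 q=1
t4.Δ3 r=0 v=1 clk=1 p=1 u=1 q=1
t4.Δ4 r=0 v=1 clk=1 p=1 u=0 q=1
t5.Δ0 r=0 v=1 clk=1 p=1 u=0 q=1
t5.Δ1 r=0 v=1 clk=0 p=1 u=0 q=1
t6.Δ0 r=0 v=1 clk=0 p=1 u=0 q=1
t6.Δ1 r=0 v=1 clk=1 p=1 u=0 q=1
t6.Δ2 r=0 v=1 clk=1 p=1 u=0 q=0
t6.Δ3 r=0 v=1 clk=1 p=0 u=1 q=0
t6.Δ4 r=0 v=0 clk=1 p=0 u=1 q=0
t6.Δ5 r=0 v=0 clk=1 p=0 u=0 q=0
t7.Δ0 r=0 v=0 clk=1 p=0 u=0 q=0
t7.Δ1 r=0 v=0 clk=0 p=0 u=0 q=0
t8.Δ0 r=0 v=0 clk=0 p=0 u=0 q=0
t8.Δ1 r=0 v=0 clk=1 p=0 u=0 q=0
t8.Δ2 r=0 v=0 clk=1 p=0 u=0 q=1
t8.Δ3 r=0 v=1 clk=1 p=1 u=1 q=1
t8.Δ4 r=0 v=1 clk=1 p=1 u=0 q=1
t9.Δ0 r=0 v=1 clk=1 p=1 u=0 q=1
t9.Δ1 r=0 v=1 clk=0 p=1 u=0 q=1
t10.Δ0 r=0 v=1 clk=0 p=1 u=0 q=1
t10.Δ1 r=0 v=1 clk=1 p=1 u=0 q=1
t10.Δ2 r=0 v=1 clk=1 p=1 u=0 q=0
t10.Δ3 r=0 v=1 clk=1 p=0 u=1 q=0
t10.Δ4 r=0 v=0 clk=1 p=0 u=1 q=0
t10.Δ5 r=0 v=0 clk=1 p=0 u=0 q=0
t11.Δ0 r=0 v=0 clk=1 p=0 u=0 q=0
t11.Δ1 r=0 v=0 clk=0 p=0 u=0 q=0
t12.Δ0 r=0 v=0 clk=0 p=0 u=0 q=0
t12.Δ1 r=0 v=0 clk=1 p=0 u=0 q=0
t12.Δ2 r=0 v=0 clk=1 p=0 u=0 q=1
t12.Δ3 r=0 v=1 clk=1 p=1 u=1 q=1
t12.Δ4 r=0 v=1 clk=1 p=1 u=0 q=1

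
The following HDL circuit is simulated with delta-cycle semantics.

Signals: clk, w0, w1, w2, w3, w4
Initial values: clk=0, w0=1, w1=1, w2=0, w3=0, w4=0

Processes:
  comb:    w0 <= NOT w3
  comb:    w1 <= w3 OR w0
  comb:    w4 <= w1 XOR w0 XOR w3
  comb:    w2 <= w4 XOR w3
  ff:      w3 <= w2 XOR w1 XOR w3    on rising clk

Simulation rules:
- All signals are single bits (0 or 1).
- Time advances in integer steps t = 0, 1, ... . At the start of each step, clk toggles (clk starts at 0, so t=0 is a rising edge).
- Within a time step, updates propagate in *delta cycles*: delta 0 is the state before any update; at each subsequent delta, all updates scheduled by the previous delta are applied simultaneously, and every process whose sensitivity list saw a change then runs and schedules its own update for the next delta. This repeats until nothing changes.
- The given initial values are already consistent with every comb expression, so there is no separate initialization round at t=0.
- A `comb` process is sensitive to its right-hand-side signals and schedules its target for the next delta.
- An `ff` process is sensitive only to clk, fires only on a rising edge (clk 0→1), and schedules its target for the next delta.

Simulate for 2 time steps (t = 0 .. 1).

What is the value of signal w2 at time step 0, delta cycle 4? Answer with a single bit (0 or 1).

0

t=0 Δ0: w3=0 w1=1 w0=1 w2=0 w4=0 clk=0
  Δ1: clk:0→1
  Δ2: w3:0→1
  Δ3: w0:1→0, w2:0→1, w4:0→1
  Δ4: w2:1→0, w4:1→0
  Δ5: w2:0→1
  (5Δ to stable)
t=1 Δ0: w3=1 w1=1 w0=0 w2=1 w4=0 clk=1
  Δ1: clk:1→0
  (1Δ to stable)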